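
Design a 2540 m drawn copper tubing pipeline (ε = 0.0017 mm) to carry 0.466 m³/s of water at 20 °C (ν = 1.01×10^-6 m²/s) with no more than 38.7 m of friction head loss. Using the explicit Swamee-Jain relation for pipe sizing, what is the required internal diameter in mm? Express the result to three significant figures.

D ≈ 424 mm

Swamee-Jain (Type III): D = 0.66·[ε^1.25·(LQ²/(gh_f))^4.75 + ν·Q^9.4·(L/(gh_f))^5.2]^0.04
LQ²/(gh_f) = 1.453; L/(gh_f) = 6.690
Term 1 = ε^1.25·(…)^4.75 = 3.62×10^-7; Term 2 = ν·Q^9.4·(…)^5.2 = 1.51×10^-5
D = 0.66·(3.62×10^-7 + 1.51×10^-5)^0.04 = 0.4238 m = 424 mm
Check: V = 3.30 m/s, Re = 1.39×10^6, f = 0.01112, h_f = 37.1 m ≈ 38.7 m ✓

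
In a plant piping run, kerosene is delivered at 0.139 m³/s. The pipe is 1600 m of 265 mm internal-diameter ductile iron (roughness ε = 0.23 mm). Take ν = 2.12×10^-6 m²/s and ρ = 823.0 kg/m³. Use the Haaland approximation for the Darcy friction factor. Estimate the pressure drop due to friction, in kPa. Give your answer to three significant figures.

V = 4Q/(πD²) = 4·0.139/(π·0.265²) = 2.520 m/s
Re = VD/ν = 2.520·0.265/2.12×10^-6 = 3.15×10^5 → turbulent
ε/D = 0.23/265 = 8.68×10^-4
Haaland: f = 0.01991
h_f = f(L/D)V²/(2g) = 0.01991·(1600/0.265)·2.520²/(2·9.81) = 38.91 m
Δp = ρg·h_f = 823.0·9.81·38.91 = 314.1 kPa

Δp ≈ 314 kPa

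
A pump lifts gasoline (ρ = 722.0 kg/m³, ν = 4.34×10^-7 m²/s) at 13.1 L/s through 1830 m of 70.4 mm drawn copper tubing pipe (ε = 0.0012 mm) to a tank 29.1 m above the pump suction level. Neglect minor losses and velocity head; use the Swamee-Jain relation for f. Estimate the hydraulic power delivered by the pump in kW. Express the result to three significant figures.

P_hyd ≈ 21.0 kW

V = 4Q/(πD²) = 3.365 m/s; Re = 5.46×10^5; ε/D = 1.70×10^-5; f = 0.01317
h_f = f(L/D)V²/2g = 197.7 m
Total head H = z + h_f = 29.1 + 197.7 = 226.8 m
P_hyd = ρgQH = 722.0·9.81·0.0131·226.8 = 21.04 kW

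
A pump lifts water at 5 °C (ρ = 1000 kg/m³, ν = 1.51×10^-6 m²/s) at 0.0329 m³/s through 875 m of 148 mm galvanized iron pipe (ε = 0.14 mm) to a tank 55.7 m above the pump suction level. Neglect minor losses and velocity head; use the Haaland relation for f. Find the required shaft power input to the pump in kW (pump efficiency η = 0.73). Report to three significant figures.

P_shaft ≈ 34.7 kW

V = 4Q/(πD²) = 1.912 m/s; Re = 1.87×10^5; ε/D = 9.46×10^-4; f = 0.02077
h_f = f(L/D)V²/2g = 22.89 m
Total head H = z + h_f = 55.7 + 22.89 = 78.59 m
P_hyd = ρgQH = 1000·9.81·0.0329·78.59 = 25.37 kW
P_shaft = P_hyd/η = 25.37/0.73 = 34.75 kW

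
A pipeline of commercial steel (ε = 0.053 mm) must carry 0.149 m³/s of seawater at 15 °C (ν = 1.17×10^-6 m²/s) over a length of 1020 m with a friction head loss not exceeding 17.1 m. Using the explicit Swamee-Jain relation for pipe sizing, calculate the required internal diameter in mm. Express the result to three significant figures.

Swamee-Jain (Type III): D = 0.66·[ε^1.25·(LQ²/(gh_f))^4.75 + ν·Q^9.4·(L/(gh_f))^5.2]^0.04
LQ²/(gh_f) = 0.1350; L/(gh_f) = 6.080
Term 1 = ε^1.25·(…)^4.75 = 3.34×10^-10; Term 2 = ν·Q^9.4·(…)^5.2 = 2.36×10^-10
D = 0.66·(3.34×10^-10 + 2.36×10^-10)^0.04 = 0.2817 m = 282 mm
Check: V = 2.39 m/s, Re = 5.76×10^5, f = 0.01522, h_f = 16.0 m ≈ 17.1 m ✓

D ≈ 282 mm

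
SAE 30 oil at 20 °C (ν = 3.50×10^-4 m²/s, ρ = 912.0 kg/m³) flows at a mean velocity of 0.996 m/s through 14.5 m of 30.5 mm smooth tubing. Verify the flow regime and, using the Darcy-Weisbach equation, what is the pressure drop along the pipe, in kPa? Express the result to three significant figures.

Re = VD/ν = 0.996·0.03050/3.50×10^-4 = 86.8 → laminar (Re < 2300)
f = 64/Re = 0.7374
h_f = f(L/D)V²/(2g) = 0.7374·(14.5/0.03050)·0.996²/(2·9.81) = 17.72 m
Δp = ρg·h_f = 912.0·9.81·17.72 = 158.6 kPa

Δp ≈ 159 kPa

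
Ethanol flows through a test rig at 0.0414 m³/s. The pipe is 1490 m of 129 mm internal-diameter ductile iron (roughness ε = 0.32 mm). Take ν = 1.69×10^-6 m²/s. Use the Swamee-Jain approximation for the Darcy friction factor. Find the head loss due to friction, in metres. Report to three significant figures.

V = 4Q/(πD²) = 4·0.0414/(π·0.129²) = 3.168 m/s
Re = VD/ν = 3.168·0.129/1.69×10^-6 = 2.42×10^5 → turbulent
ε/D = 0.32/129 = 0.00248
Swamee-Jain: f = 0.02562
h_f = f(L/D)V²/(2g) = 0.02562·(1490/0.129)·3.168²/(2·9.81) = 151.4 m

h_f ≈ 151 m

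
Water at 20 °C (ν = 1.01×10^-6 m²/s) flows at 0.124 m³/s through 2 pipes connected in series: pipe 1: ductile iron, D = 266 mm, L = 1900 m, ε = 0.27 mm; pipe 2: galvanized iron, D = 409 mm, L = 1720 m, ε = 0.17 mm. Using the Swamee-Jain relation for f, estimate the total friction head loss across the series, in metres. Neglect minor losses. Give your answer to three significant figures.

H ≈ 40.2 m

Pipe 1: V = 2.231 m/s, Re = 5.88×10^5, ε/D = 0.00102, f = 0.02033, h_1 = f(L/D)V²/2g = 36.85 m
Pipe 2: V = 0.9438 m/s, Re = 3.82×10^5, ε/D = 4.16×10^-4, f = 0.01751, h_2 = f(L/D)V²/2g = 3.344 m
Series → Q common, losses add: H = Σh = 40.19 m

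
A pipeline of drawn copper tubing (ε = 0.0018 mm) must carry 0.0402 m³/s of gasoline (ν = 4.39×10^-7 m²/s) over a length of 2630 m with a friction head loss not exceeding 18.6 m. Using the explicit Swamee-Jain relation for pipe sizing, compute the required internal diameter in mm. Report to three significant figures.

Swamee-Jain (Type III): D = 0.66·[ε^1.25·(LQ²/(gh_f))^4.75 + ν·Q^9.4·(L/(gh_f))^5.2]^0.04
LQ²/(gh_f) = 0.02329; L/(gh_f) = 14.41
Term 1 = ε^1.25·(…)^4.75 = 1.16×10^-15; Term 2 = ν·Q^9.4·(…)^5.2 = 3.53×10^-14
D = 0.66·(1.16×10^-15 + 3.53×10^-14)^0.04 = 0.1914 m = 191 mm
Check: V = 1.40 m/s, Re = 6.09×10^5, f = 0.01281, h_f = 17.5 m ≈ 18.6 m ✓

D ≈ 191 mm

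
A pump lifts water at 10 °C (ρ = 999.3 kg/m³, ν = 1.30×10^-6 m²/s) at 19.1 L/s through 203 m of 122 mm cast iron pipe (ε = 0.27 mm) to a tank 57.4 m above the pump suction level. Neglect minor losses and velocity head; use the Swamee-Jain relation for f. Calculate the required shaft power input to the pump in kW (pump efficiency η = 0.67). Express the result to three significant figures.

V = 4Q/(πD²) = 1.634 m/s; Re = 1.53×10^5; ε/D = 0.00221; f = 0.02533
h_f = f(L/D)V²/2g = 5.735 m
Total head H = z + h_f = 57.4 + 5.735 = 63.13 m
P_hyd = ρgQH = 999.3·9.81·0.0191·63.13 = 11.82 kW
P_shaft = P_hyd/η = 11.82/0.67 = 17.64 kW

P_shaft ≈ 17.6 kW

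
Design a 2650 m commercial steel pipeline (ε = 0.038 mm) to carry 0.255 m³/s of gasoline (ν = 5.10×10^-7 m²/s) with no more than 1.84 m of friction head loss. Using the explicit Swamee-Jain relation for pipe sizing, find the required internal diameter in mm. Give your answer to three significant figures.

D ≈ 635 mm

Swamee-Jain (Type III): D = 0.66·[ε^1.25·(LQ²/(gh_f))^4.75 + ν·Q^9.4·(L/(gh_f))^5.2]^0.04
LQ²/(gh_f) = 9.546; L/(gh_f) = 146.8
Term 1 = ε^1.25·(…)^4.75 = 0.135; Term 2 = ν·Q^9.4·(…)^5.2 = 0.249
D = 0.66·(0.135 + 0.249)^0.04 = 0.6352 m = 635 mm
Check: V = 0.805 m/s, Re = 1.00×10^6, f = 0.01286, h_f = 1.77 m ≈ 1.84 m ✓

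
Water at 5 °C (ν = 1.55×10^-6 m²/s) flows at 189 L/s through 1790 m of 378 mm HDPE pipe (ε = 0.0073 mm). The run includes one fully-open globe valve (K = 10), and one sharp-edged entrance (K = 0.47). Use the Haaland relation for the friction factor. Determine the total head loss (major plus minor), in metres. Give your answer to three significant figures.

H_L ≈ 10.9 m

V = 4Q/(πD²) = 1.684 m/s; V²/2g = 0.1446 m
Re = 4.11×10^5, ε/D = 1.93×10^-5 → f = 0.01373 (Haaland)
Major: h_f = f(L/D)·V²/2g = 0.01373·4735·0.1446 = 9.402 m
Minor: ΣK = 10.5; h_m = ΣK·V²/2g = 1.514 m
Total H_L = 9.402 + 1.514 = 10.92 m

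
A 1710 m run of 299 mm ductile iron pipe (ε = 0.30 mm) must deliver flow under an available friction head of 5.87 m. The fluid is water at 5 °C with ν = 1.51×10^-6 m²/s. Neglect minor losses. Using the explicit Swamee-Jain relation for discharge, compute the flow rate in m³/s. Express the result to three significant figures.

Swamee-Jain (Type II): Q = -0.965·√(gD⁵h_f/L)·ln[ε/(3.7D) + √(3.17ν²L/(gD³h_f))]
√(gD⁵h_f/L) = √(9.81·0.299⁵·5.87/1710) = 0.008971
ε/(3.7D) = 2.71×10^-4; √(3.17ν²L/(gD³h_f)) = 8.96×10^-5
Q = -0.965·0.008971·ln(3.608×10^-4) = 0.06863 m³/s
Check: V = 0.977 m/s, Re = 1.94×10^5, f = 0.02125, h_f = 5.92 m ≈ 5.87 m ✓

Q ≈ 0.0686 m³/s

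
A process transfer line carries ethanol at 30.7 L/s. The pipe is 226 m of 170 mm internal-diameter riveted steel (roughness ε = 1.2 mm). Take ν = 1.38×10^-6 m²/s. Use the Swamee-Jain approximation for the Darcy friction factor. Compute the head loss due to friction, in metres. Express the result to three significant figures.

h_f ≈ 4.27 m

V = 4Q/(πD²) = 4·0.0307/(π·0.170²) = 1.353 m/s
Re = VD/ν = 1.353·0.170/1.38×10^-6 = 1.67×10^5 → turbulent
ε/D = 1.2/170 = 0.00706
Swamee-Jain: f = 0.03444
h_f = f(L/D)V²/(2g) = 0.03444·(226/0.170)·1.353²/(2·9.81) = 4.269 m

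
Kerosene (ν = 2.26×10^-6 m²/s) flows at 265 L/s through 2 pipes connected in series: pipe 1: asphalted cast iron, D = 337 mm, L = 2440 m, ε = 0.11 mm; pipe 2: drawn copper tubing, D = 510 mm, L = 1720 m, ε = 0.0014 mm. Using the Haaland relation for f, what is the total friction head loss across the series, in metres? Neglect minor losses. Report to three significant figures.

Pipe 1: V = 2.971 m/s, Re = 4.43×10^5, ε/D = 3.26×10^-4, f = 0.01649, h_1 = f(L/D)V²/2g = 53.71 m
Pipe 2: V = 1.297 m/s, Re = 2.93×10^5, ε/D = 2.75×10^-6, f = 0.01443, h_2 = f(L/D)V²/2g = 4.174 m
Series → Q common, losses add: H = Σh = 57.89 m

H ≈ 57.9 m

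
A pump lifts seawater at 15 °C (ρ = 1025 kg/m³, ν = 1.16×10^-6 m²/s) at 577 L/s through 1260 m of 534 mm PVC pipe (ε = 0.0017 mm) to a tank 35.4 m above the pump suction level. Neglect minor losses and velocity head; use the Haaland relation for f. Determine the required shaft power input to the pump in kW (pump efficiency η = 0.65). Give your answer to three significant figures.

V = 4Q/(πD²) = 2.576 m/s; Re = 1.19×10^6; ε/D = 3.18×10^-6; f = 0.01132
h_f = f(L/D)V²/2g = 9.036 m
Total head H = z + h_f = 35.4 + 9.036 = 44.44 m
P_hyd = ρgQH = 1025·9.81·0.577·44.44 = 257.8 kW
P_shaft = P_hyd/η = 257.8/0.65 = 396.6 kW

P_shaft ≈ 397 kW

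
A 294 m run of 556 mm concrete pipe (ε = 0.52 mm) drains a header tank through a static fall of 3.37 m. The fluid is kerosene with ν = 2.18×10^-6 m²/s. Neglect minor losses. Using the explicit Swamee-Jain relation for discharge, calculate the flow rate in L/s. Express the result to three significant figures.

Q ≈ 610 L/s

Swamee-Jain (Type II): Q = -0.965·√(gD⁵h_f/L)·ln[ε/(3.7D) + √(3.17ν²L/(gD³h_f))]
√(gD⁵h_f/L) = √(9.81·0.556⁵·3.37/294) = 0.07730
ε/(3.7D) = 2.53×10^-4; √(3.17ν²L/(gD³h_f)) = 2.79×10^-5
Q = -0.965·0.07730·ln(2.807×10^-4) = 0.6100 m³/s
Check: V = 2.51 m/s, Re = 6.41×10^5, f = 0.01992, h_f = 3.39 m ≈ 3.37 m ✓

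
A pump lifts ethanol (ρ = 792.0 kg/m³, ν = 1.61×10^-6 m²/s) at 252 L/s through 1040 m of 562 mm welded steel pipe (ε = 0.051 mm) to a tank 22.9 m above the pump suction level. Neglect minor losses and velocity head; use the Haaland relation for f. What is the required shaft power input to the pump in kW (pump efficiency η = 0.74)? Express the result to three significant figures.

P_shaft ≈ 64.4 kW

V = 4Q/(πD²) = 1.016 m/s; Re = 3.55×10^5; ε/D = 9.07×10^-5; f = 0.01480
h_f = f(L/D)V²/2g = 1.440 m
Total head H = z + h_f = 22.9 + 1.440 = 24.34 m
P_hyd = ρgQH = 792.0·9.81·0.252·24.34 = 47.66 kW
P_shaft = P_hyd/η = 47.66/0.74 = 64.40 kW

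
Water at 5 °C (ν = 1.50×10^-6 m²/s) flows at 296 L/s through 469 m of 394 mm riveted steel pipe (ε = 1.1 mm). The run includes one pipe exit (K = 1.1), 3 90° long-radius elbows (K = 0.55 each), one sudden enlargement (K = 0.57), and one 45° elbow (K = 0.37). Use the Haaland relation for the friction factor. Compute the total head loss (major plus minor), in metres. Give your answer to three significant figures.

H_L ≈ 10.4 m

V = 4Q/(πD²) = 2.428 m/s; V²/2g = 0.3004 m
Re = 6.38×10^5, ε/D = 0.00279 → f = 0.02590 (Haaland)
Major: h_f = f(L/D)·V²/2g = 0.02590·1190·0.3004 = 9.261 m
Minor: ΣK = 3.69; h_m = ΣK·V²/2g = 1.109 m
Total H_L = 9.261 + 1.109 = 10.37 m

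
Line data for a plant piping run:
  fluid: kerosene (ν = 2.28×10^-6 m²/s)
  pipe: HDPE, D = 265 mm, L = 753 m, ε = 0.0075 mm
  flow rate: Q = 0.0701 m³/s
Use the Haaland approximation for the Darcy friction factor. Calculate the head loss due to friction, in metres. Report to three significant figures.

h_f ≈ 3.88 m

V = 4Q/(πD²) = 4·0.0701/(π·0.265²) = 1.271 m/s
Re = VD/ν = 1.271·0.265/2.28×10^-6 = 1.48×10^5 → turbulent
ε/D = 0.0075/265 = 2.83×10^-5
Haaland: f = 0.01660
h_f = f(L/D)V²/(2g) = 0.01660·(753/0.265)·1.271²/(2·9.81) = 3.884 m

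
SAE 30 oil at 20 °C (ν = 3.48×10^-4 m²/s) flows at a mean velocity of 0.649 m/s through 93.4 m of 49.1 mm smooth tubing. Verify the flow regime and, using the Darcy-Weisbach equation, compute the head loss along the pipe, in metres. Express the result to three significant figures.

Re = VD/ν = 0.649·0.04910/3.48×10^-4 = 91.6 → laminar (Re < 2300)
f = 64/Re = 0.6989
h_f = f(L/D)V²/(2g) = 0.6989·(93.4/0.04910)·0.649²/(2·9.81) = 28.54 m

h_f ≈ 28.5 m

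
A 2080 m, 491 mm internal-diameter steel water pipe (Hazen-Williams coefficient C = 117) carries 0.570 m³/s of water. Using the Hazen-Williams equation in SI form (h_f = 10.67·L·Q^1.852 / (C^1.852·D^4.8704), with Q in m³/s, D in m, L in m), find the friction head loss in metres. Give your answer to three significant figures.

h_f = 10.67·2080·0.570^1.852 / (117^1.852·0.491^4.8704) = 37.02 m

h_f ≈ 37.0 m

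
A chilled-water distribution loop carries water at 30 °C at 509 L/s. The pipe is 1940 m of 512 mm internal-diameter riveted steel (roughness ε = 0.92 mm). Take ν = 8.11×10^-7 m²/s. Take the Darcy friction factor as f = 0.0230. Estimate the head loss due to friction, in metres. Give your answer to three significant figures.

V = 4Q/(πD²) = 4·0.509/(π·0.512²) = 2.472 m/s
h_f = f(L/D)V²/(2g) = 0.02300·(1940/0.512)·2.472²/(2·9.81) = 27.15 m

h_f ≈ 27.1 m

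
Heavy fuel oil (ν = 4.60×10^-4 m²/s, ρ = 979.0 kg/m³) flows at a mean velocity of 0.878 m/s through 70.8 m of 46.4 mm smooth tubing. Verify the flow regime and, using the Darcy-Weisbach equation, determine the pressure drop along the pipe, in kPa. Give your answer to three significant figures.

Re = VD/ν = 0.878·0.04640/4.60×10^-4 = 88.6 → laminar (Re < 2300)
f = 64/Re = 0.7226
h_f = f(L/D)V²/(2g) = 0.7226·(70.8/0.04640)·0.878²/(2·9.81) = 43.32 m
Δp = ρg·h_f = 979.0·9.81·43.32 = 416.1 kPa

Δp ≈ 416 kPa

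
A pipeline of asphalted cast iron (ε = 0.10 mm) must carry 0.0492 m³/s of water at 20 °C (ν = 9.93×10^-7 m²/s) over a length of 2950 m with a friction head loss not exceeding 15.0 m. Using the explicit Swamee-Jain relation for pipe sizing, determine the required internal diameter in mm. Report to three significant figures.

Swamee-Jain (Type III): D = 0.66·[ε^1.25·(LQ²/(gh_f))^4.75 + ν·Q^9.4·(L/(gh_f))^5.2]^0.04
LQ²/(gh_f) = 0.04853; L/(gh_f) = 20.05
Term 1 = ε^1.25·(…)^4.75 = 5.73×10^-12; Term 2 = ν·Q^9.4·(…)^5.2 = 2.97×10^-12
D = 0.66·(5.73×10^-12 + 2.97×10^-12)^0.04 = 0.2383 m = 238 mm
Check: V = 1.10 m/s, Re = 2.65×10^5, f = 0.01803, h_f = 13.8 m ≈ 15.0 m ✓

D ≈ 238 mm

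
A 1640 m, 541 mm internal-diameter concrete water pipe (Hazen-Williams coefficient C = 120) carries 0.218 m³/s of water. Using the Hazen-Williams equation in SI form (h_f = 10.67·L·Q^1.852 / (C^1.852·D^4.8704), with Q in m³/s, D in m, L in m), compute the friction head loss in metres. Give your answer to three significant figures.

h_f = 10.67·1640·0.218^1.852 / (120^1.852·0.541^4.8704) = 2.928 m

h_f ≈ 2.93 m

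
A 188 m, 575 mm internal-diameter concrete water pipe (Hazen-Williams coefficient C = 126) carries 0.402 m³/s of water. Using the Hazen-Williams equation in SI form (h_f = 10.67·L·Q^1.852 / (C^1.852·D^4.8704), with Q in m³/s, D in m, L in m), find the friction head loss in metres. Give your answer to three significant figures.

h_f = 10.67·188·0.402^1.852 / (126^1.852·0.575^4.8704) = 0.7079 m

h_f ≈ 0.708 m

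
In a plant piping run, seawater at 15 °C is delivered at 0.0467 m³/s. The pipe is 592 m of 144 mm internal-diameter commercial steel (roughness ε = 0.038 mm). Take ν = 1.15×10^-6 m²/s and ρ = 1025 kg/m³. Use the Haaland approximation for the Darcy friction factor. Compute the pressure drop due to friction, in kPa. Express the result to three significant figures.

V = 4Q/(πD²) = 4·0.0467/(π·0.144²) = 2.867 m/s
Re = VD/ν = 2.867·0.144/1.15×10^-6 = 3.59×10^5 → turbulent
ε/D = 0.038/144 = 2.64×10^-4
Haaland: f = 0.01627
h_f = f(L/D)V²/(2g) = 0.01627·(592/0.144)·2.867²/(2·9.81) = 28.04 m
Δp = ρg·h_f = 1025·9.81·28.04 = 281.9 kPa

Δp ≈ 282 kPa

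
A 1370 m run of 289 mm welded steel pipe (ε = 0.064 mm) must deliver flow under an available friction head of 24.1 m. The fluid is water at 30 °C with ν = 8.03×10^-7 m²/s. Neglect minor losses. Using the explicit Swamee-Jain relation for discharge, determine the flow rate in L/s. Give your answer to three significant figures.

Q ≈ 169 L/s

Swamee-Jain (Type II): Q = -0.965·√(gD⁵h_f/L)·ln[ε/(3.7D) + √(3.17ν²L/(gD³h_f))]
√(gD⁵h_f/L) = √(9.81·0.289⁵·24.1/1370) = 0.01865
ε/(3.7D) = 5.99×10^-5; √(3.17ν²L/(gD³h_f)) = 2.22×10^-5
Q = -0.965·0.01865·ln(8.200×10^-5) = 0.1694 m³/s
Check: V = 2.58 m/s, Re = 9.29×10^5, f = 0.01506, h_f = 24.3 m ≈ 24.1 m ✓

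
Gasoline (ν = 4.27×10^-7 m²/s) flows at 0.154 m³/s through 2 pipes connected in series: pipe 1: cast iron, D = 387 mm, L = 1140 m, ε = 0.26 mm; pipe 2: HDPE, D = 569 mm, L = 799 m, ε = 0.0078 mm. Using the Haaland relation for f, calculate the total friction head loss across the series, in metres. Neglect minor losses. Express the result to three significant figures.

H ≈ 5.00 m

Pipe 1: V = 1.309 m/s, Re = 1.19×10^6, ε/D = 6.72×10^-4, f = 0.01820, h_1 = f(L/D)V²/2g = 4.684 m
Pipe 2: V = 0.6056 m/s, Re = 8.07×10^5, ε/D = 1.37×10^-5, f = 0.01223, h_2 = f(L/D)V²/2g = 0.3211 m
Series → Q common, losses add: H = Σh = 5.005 m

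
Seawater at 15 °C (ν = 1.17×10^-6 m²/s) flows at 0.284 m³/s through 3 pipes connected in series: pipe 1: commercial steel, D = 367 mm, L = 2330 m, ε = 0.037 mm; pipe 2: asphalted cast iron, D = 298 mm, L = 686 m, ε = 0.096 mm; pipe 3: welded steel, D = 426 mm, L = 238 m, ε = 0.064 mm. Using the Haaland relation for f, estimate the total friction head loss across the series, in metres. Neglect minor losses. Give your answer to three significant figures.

H ≈ 63.9 m

Pipe 1: V = 2.685 m/s, Re = 8.42×10^5, ε/D = 1.01×10^-4, f = 0.01353, h_1 = f(L/D)V²/2g = 31.56 m
Pipe 2: V = 4.072 m/s, Re = 1.04×10^6, ε/D = 3.22×10^-4, f = 0.01578, h_2 = f(L/D)V²/2g = 30.70 m
Pipe 3: V = 1.993 m/s, Re = 7.25×10^5, ε/D = 1.50×10^-4, f = 0.01433, h_3 = f(L/D)V²/2g = 1.620 m
Series → Q common, losses add: H = Σh = 63.88 m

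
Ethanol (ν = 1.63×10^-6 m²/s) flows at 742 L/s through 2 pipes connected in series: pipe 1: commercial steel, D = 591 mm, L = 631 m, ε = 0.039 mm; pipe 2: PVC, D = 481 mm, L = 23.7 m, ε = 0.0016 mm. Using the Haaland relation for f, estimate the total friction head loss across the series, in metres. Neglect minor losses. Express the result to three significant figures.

H ≈ 5.58 m

Pipe 1: V = 2.705 m/s, Re = 9.81×10^5, ε/D = 6.60×10^-5, f = 0.01282, h_1 = f(L/D)V²/2g = 5.104 m
Pipe 2: V = 4.083 m/s, Re = 1.20×10^6, ε/D = 3.33×10^-6, f = 0.01129, h_2 = f(L/D)V²/2g = 0.4729 m
Series → Q common, losses add: H = Σh = 5.576 m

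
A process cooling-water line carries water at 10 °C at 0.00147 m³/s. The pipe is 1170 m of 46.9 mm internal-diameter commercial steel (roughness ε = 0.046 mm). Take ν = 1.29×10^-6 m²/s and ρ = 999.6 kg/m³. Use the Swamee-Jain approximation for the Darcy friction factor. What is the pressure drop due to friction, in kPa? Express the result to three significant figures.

Δp ≈ 234 kPa

V = 4Q/(πD²) = 4·0.00147/(π·0.0469²) = 0.8509 m/s
Re = VD/ν = 0.8509·0.0469/1.29×10^-6 = 3.09×10^4 → turbulent
ε/D = 0.046/46.9 = 9.81×10^-4
Swamee-Jain: f = 0.02595
h_f = f(L/D)V²/(2g) = 0.02595·(1170/0.0469)·0.8509²/(2·9.81) = 23.89 m
Δp = ρg·h_f = 999.6·9.81·23.89 = 234.2 kPa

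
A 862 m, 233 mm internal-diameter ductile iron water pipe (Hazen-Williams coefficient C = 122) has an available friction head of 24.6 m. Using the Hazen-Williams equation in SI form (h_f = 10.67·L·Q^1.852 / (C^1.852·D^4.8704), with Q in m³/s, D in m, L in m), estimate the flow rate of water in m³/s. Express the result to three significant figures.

Q ≈ 0.108 m³/s

Rearranging: Q = [h_f·C^1.852·D^4.8704 / (10.67·L)]^(1/1.852)
Q = [24.6·122^1.852·0.233^4.8704 / (10.67·862)]^0.540 = 0.1080 m³/s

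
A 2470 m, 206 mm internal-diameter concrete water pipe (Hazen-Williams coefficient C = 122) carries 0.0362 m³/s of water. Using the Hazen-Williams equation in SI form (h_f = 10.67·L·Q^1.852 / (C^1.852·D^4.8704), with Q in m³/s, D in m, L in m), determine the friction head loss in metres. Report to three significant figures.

h_f ≈ 17.0 m

h_f = 10.67·2470·0.0362^1.852 / (122^1.852·0.206^4.8704) = 16.96 m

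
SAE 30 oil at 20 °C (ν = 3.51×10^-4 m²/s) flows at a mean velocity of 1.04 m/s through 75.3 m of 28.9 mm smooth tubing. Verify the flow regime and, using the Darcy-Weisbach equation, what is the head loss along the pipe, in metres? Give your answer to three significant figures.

h_f ≈ 107 m

Re = VD/ν = 1.04·0.02890/3.51×10^-4 = 85.6 → laminar (Re < 2300)
f = 64/Re = 0.7474
h_f = f(L/D)V²/(2g) = 0.7474·(75.3/0.02890)·1.04²/(2·9.81) = 107.4 m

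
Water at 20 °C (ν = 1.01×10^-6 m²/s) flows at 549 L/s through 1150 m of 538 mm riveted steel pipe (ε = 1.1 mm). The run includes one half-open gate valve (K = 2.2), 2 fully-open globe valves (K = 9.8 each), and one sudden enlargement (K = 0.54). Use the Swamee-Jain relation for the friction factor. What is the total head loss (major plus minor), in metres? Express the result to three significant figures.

H_L ≈ 21.7 m

V = 4Q/(πD²) = 2.415 m/s; V²/2g = 0.2973 m
Re = 1.29×10^6, ε/D = 0.00204 → f = 0.02376 (Swamee-Jain)
Major: h_f = f(L/D)·V²/2g = 0.02376·2138·0.2973 = 15.10 m
Minor: ΣK = 22.3; h_m = ΣK·V²/2g = 6.641 m
Total H_L = 15.10 + 6.641 = 21.74 m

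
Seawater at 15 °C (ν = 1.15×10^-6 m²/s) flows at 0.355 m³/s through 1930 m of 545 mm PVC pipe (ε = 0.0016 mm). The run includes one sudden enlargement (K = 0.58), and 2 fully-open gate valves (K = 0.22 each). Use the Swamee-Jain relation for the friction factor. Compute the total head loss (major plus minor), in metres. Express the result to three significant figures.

H_L ≈ 5.28 m

V = 4Q/(πD²) = 1.522 m/s; V²/2g = 0.1180 m
Re = 7.21×10^5, ε/D = 2.94×10^-6 → f = 0.01233 (Swamee-Jain)
Major: h_f = f(L/D)·V²/2g = 0.01233·3541·0.1180 = 5.155 m
Minor: ΣK = 1.02; h_m = ΣK·V²/2g = 0.1204 m
Total H_L = 5.155 + 0.1204 = 5.275 m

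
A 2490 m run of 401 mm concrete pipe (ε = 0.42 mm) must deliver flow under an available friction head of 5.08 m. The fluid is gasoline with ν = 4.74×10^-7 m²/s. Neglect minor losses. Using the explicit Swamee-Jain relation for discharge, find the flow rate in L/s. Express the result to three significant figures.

Q ≈ 112 L/s

Swamee-Jain (Type II): Q = -0.965·√(gD⁵h_f/L)·ln[ε/(3.7D) + √(3.17ν²L/(gD³h_f))]
√(gD⁵h_f/L) = √(9.81·0.401⁵·5.08/2490) = 0.01441
ε/(3.7D) = 2.83×10^-4; √(3.17ν²L/(gD³h_f)) = 2.35×10^-5
Q = -0.965·0.01441·ln(3.066×10^-4) = 0.1125 m³/s
Check: V = 0.890 m/s, Re = 7.53×10^5, f = 0.02035, h_f = 5.11 m ≈ 5.08 m ✓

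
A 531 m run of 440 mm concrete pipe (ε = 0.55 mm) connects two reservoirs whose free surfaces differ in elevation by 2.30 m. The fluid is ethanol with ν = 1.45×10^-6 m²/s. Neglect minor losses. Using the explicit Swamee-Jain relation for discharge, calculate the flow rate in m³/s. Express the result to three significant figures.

Q ≈ 0.201 m³/s

Swamee-Jain (Type II): Q = -0.965·√(gD⁵h_f/L)·ln[ε/(3.7D) + √(3.17ν²L/(gD³h_f))]
√(gD⁵h_f/L) = √(9.81·0.440⁵·2.30/531) = 0.02647
ε/(3.7D) = 3.38×10^-4; √(3.17ν²L/(gD³h_f)) = 4.29×10^-5
Q = -0.965·0.02647·ln(3.807×10^-4) = 0.2011 m³/s
Check: V = 1.32 m/s, Re = 4.01×10^5, f = 0.02151, h_f = 2.31 m ≈ 2.30 m ✓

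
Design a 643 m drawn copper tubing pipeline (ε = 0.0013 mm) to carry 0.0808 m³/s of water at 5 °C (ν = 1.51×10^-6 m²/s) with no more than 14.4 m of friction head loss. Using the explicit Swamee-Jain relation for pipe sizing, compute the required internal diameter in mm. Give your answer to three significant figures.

Swamee-Jain (Type III): D = 0.66·[ε^1.25·(LQ²/(gh_f))^4.75 + ν·Q^9.4·(L/(gh_f))^5.2]^0.04
LQ²/(gh_f) = 0.02972; L/(gh_f) = 4.552
Term 1 = ε^1.25·(…)^4.75 = 2.45×10^-15; Term 2 = ν·Q^9.4·(…)^5.2 = 2.14×10^-13
D = 0.66·(2.45×10^-15 + 2.14×10^-13)^0.04 = 0.2056 m = 206 mm
Check: V = 2.43 m/s, Re = 3.31×10^5, f = 0.01419, h_f = 13.4 m ≈ 14.4 m ✓

D ≈ 206 mm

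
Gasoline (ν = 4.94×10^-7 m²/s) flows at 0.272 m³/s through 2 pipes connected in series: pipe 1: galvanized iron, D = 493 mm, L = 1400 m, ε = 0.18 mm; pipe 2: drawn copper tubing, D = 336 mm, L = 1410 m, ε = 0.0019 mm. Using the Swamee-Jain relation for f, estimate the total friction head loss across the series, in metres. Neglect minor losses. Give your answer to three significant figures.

H ≈ 25.9 m

Pipe 1: V = 1.425 m/s, Re = 1.42×10^6, ε/D = 3.65×10^-4, f = 0.01612, h_1 = f(L/D)V²/2g = 4.737 m
Pipe 2: V = 3.068 m/s, Re = 2.09×10^6, ε/D = 5.65×10^-6, f = 0.01052, h_2 = f(L/D)V²/2g = 21.17 m
Series → Q common, losses add: H = Σh = 25.90 m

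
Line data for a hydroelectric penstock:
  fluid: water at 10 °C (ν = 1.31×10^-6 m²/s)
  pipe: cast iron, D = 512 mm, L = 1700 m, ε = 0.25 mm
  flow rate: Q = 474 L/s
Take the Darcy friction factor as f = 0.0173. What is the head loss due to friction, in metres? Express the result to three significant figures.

h_f ≈ 15.5 m

V = 4Q/(πD²) = 4·0.474/(π·0.512²) = 2.302 m/s
h_f = f(L/D)V²/(2g) = 0.01730·(1700/0.512)·2.302²/(2·9.81) = 15.52 m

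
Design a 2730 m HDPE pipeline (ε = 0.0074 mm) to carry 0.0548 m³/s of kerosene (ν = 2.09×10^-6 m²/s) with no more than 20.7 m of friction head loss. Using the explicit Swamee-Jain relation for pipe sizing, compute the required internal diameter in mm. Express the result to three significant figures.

D ≈ 226 mm

Swamee-Jain (Type III): D = 0.66·[ε^1.25·(LQ²/(gh_f))^4.75 + ν·Q^9.4·(L/(gh_f))^5.2]^0.04
LQ²/(gh_f) = 0.04037; L/(gh_f) = 13.44
Term 1 = ε^1.25·(…)^4.75 = 9.24×10^-14; Term 2 = ν·Q^9.4·(…)^5.2 = 2.15×10^-12
D = 0.66·(9.24×10^-14 + 2.15×10^-12)^0.04 = 0.2257 m = 226 mm
Check: V = 1.37 m/s, Re = 1.48×10^5, f = 0.01674, h_f = 19.3 m ≈ 20.7 m ✓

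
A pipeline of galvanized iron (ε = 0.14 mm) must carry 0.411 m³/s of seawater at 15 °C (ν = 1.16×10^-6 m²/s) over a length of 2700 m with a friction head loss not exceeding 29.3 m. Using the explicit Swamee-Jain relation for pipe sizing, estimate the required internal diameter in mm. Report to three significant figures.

Swamee-Jain (Type III): D = 0.66·[ε^1.25·(LQ²/(gh_f))^4.75 + ν·Q^9.4·(L/(gh_f))^5.2]^0.04
LQ²/(gh_f) = 1.587; L/(gh_f) = 9.393
Term 1 = ε^1.25·(…)^4.75 = 1.36×10^-4; Term 2 = ν·Q^9.4·(…)^5.2 = 3.11×10^-5
D = 0.66·(1.36×10^-4 + 3.11×10^-5)^0.04 = 0.4661 m = 466 mm
Check: V = 2.41 m/s, Re = 9.68×10^5, f = 0.01578, h_f = 27.0 m ≈ 29.3 m ✓

D ≈ 466 mm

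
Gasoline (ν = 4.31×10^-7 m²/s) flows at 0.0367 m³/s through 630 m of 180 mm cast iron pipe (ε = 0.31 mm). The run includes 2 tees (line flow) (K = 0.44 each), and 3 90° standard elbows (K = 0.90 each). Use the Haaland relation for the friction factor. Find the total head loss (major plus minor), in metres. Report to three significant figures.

V = 4Q/(πD²) = 1.442 m/s; V²/2g = 0.1060 m
Re = 6.02×10^5, ε/D = 0.00172 → f = 0.02286 (Haaland)
Major: h_f = f(L/D)·V²/2g = 0.02286·3500·0.1060 = 8.482 m
Minor: ΣK = 3.58; h_m = ΣK·V²/2g = 0.3795 m
Total H_L = 8.482 + 0.3795 = 8.861 m

H_L ≈ 8.86 m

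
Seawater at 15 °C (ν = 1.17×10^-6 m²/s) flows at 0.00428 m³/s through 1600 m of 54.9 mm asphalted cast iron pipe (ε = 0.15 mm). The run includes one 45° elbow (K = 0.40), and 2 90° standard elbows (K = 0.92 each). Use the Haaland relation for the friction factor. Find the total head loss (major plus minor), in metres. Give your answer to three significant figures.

H_L ≈ 131 m

V = 4Q/(πD²) = 1.808 m/s; V²/2g = 0.1666 m
Re = 8.48×10^4, ε/D = 0.00273 → f = 0.02699 (Haaland)
Major: h_f = f(L/D)·V²/2g = 0.02699·29144·0.1666 = 131.1 m
Minor: ΣK = 2.24; h_m = ΣK·V²/2g = 0.3732 m
Total H_L = 131.1 + 0.3732 = 131.4 m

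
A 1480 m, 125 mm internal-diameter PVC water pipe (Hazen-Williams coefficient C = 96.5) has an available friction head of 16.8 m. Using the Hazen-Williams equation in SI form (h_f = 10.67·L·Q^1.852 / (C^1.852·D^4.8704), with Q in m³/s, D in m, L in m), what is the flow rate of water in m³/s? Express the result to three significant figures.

Q ≈ 0.0101 m³/s

Rearranging: Q = [h_f·C^1.852·D^4.8704 / (10.67·L)]^(1/1.852)
Q = [16.8·96.5^1.852·0.125^4.8704 / (10.67·1480)]^0.540 = 0.01010 m³/s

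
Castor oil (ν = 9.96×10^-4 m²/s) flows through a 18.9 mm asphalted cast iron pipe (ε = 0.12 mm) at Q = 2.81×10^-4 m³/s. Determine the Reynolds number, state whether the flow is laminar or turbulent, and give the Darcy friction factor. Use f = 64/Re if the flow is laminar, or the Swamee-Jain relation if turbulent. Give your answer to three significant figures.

Re ≈ 19.0; laminar; f = 64/Re ≈ 3.37

V = 4Q/(πD²) = 1.002 m/s
Re = VD/ν = 1.002·0.0189/9.96×10^-4 = 19.0
Re < 2300 → laminar → f = 64/Re = 3.367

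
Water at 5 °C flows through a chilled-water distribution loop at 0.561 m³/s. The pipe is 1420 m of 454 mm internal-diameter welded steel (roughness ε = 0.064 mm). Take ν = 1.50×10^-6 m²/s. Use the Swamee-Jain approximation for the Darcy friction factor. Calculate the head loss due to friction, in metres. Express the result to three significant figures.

h_f ≈ 26.9 m

V = 4Q/(πD²) = 4·0.561/(π·0.454²) = 3.465 m/s
Re = VD/ν = 3.465·0.454/1.50×10^-6 = 1.05×10^6 → turbulent
ε/D = 0.064/454 = 1.41×10^-4
Swamee-Jain: f = 0.01403
h_f = f(L/D)V²/(2g) = 0.01403·(1420/0.454)·3.465²/(2·9.81) = 26.85 m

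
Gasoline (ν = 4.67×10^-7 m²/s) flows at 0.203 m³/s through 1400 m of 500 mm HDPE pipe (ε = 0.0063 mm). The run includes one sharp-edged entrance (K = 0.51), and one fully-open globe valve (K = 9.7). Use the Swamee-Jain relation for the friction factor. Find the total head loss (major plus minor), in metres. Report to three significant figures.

H_L ≈ 2.35 m

V = 4Q/(πD²) = 1.034 m/s; V²/2g = 0.05448 m
Re = 1.11×10^6, ε/D = 1.26×10^-5 → f = 0.01174 (Swamee-Jain)
Major: h_f = f(L/D)·V²/2g = 0.01174·2800·0.05448 = 1.790 m
Minor: ΣK = 10.2; h_m = ΣK·V²/2g = 0.5562 m
Total H_L = 1.790 + 0.5562 = 2.347 m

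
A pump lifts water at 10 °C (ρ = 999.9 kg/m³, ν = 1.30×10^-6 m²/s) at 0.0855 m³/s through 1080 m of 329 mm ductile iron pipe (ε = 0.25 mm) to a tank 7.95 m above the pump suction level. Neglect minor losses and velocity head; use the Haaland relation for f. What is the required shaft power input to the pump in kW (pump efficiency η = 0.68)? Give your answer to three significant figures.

P_shaft ≈ 13.9 kW

V = 4Q/(πD²) = 1.006 m/s; Re = 2.55×10^5; ε/D = 7.60×10^-4; f = 0.01961
h_f = f(L/D)V²/2g = 3.319 m
Total head H = z + h_f = 7.95 + 3.319 = 11.27 m
P_hyd = ρgQH = 999.9·9.81·0.0855·11.27 = 9.451 kW
P_shaft = P_hyd/η = 9.451/0.68 = 13.90 kW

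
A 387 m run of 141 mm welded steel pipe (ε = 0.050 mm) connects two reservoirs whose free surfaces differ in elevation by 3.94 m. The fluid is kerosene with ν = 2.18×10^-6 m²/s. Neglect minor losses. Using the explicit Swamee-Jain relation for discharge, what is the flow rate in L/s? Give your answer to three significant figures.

Q ≈ 18.3 L/s

Swamee-Jain (Type II): Q = -0.965·√(gD⁵h_f/L)·ln[ε/(3.7D) + √(3.17ν²L/(gD³h_f))]
√(gD⁵h_f/L) = √(9.81·0.141⁵·3.94/387) = 0.002359
ε/(3.7D) = 9.58×10^-5; √(3.17ν²L/(gD³h_f)) = 2.32×10^-4
Q = -0.965·0.002359·ln(3.278×10^-4) = 0.01827 m³/s
Check: V = 1.17 m/s, Re = 7.57×10^4, f = 0.02061, h_f = 3.95 m ≈ 3.94 m ✓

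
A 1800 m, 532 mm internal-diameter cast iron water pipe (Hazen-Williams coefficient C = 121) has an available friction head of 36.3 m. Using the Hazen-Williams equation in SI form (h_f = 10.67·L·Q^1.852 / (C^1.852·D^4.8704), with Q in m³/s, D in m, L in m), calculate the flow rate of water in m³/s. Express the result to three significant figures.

Rearranging: Q = [h_f·C^1.852·D^4.8704 / (10.67·L)]^(1/1.852)
Q = [36.3·121^1.852·0.532^4.8704 / (10.67·1800)]^0.540 = 0.7787 m³/s

Q ≈ 0.779 m³/s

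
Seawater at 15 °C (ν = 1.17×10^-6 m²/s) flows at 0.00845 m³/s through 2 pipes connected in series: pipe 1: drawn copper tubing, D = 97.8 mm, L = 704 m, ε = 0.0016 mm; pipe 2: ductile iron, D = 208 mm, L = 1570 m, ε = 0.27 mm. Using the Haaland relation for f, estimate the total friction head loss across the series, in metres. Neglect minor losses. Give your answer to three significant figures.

Pipe 1: V = 1.125 m/s, Re = 9.40×10^4, ε/D = 1.64×10^-5, f = 0.01811, h_1 = f(L/D)V²/2g = 8.409 m
Pipe 2: V = 0.2487 m/s, Re = 4.42×10^4, ε/D = 0.00130, f = 0.02492, h_2 = f(L/D)V²/2g = 0.5928 m
Series → Q common, losses add: H = Σh = 9.002 m

H ≈ 9.00 m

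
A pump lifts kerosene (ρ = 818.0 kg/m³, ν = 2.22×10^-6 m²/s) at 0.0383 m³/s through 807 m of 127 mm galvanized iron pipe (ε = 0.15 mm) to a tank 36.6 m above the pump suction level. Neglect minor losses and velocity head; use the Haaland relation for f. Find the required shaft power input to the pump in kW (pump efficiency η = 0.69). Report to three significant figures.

V = 4Q/(πD²) = 3.023 m/s; Re = 1.73×10^5; ε/D = 0.00118; f = 0.02177
h_f = f(L/D)V²/2g = 64.44 m
Total head H = z + h_f = 36.6 + 64.44 = 101.0 m
P_hyd = ρgQH = 818.0·9.81·0.0383·101.0 = 31.05 kW
P_shaft = P_hyd/η = 31.05/0.69 = 45.01 kW

P_shaft ≈ 45.0 kW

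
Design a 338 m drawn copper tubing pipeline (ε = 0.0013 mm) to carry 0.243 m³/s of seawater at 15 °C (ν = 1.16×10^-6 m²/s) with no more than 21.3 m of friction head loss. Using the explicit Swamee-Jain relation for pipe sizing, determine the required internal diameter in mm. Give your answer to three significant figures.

Swamee-Jain (Type III): D = 0.66·[ε^1.25·(LQ²/(gh_f))^4.75 + ν·Q^9.4·(L/(gh_f))^5.2]^0.04
LQ²/(gh_f) = 0.09552; L/(gh_f) = 1.618
Term 1 = ε^1.25·(…)^4.75 = 6.28×10^-13; Term 2 = ν·Q^9.4·(…)^5.2 = 2.37×10^-11
D = 0.66·(6.28×10^-13 + 2.37×10^-11)^0.04 = 0.2483 m = 248 mm
Check: V = 5.02 m/s, Re = 1.07×10^6, f = 0.01161, h_f = 20.3 m ≈ 21.3 m ✓

D ≈ 248 mm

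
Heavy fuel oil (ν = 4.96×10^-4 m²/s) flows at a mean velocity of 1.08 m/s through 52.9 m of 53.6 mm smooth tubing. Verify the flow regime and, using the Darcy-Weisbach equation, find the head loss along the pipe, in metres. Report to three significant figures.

h_f ≈ 32.2 m

Re = VD/ν = 1.08·0.05360/4.96×10^-4 = 117 → laminar (Re < 2300)
f = 64/Re = 0.5484
h_f = f(L/D)V²/(2g) = 0.5484·(52.9/0.05360)·1.08²/(2·9.81) = 32.17 m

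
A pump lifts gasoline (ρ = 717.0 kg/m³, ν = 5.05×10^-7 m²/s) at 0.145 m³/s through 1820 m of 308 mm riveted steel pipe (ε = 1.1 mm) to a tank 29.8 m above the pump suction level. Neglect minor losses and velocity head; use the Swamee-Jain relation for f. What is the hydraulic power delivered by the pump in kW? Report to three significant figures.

P_hyd ≈ 62.6 kW

V = 4Q/(πD²) = 1.946 m/s; Re = 1.19×10^6; ε/D = 0.00357; f = 0.02766
h_f = f(L/D)V²/2g = 31.55 m
Total head H = z + h_f = 29.8 + 31.55 = 61.35 m
P_hyd = ρgQH = 717.0·9.81·0.145·61.35 = 62.57 kW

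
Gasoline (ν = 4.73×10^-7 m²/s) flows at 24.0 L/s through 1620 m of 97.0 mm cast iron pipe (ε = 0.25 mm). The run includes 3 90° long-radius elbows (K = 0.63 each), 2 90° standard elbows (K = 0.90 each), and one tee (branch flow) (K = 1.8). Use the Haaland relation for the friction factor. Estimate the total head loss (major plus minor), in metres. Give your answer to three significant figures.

H_L ≈ 230 m

V = 4Q/(πD²) = 3.248 m/s; V²/2g = 0.5376 m
Re = 6.66×10^5, ε/D = 0.00258 → f = 0.02534 (Haaland)
Major: h_f = f(L/D)·V²/2g = 0.02534·16701·0.5376 = 227.5 m
Minor: ΣK = 5.49; h_m = ΣK·V²/2g = 2.951 m
Total H_L = 227.5 + 2.951 = 230.4 m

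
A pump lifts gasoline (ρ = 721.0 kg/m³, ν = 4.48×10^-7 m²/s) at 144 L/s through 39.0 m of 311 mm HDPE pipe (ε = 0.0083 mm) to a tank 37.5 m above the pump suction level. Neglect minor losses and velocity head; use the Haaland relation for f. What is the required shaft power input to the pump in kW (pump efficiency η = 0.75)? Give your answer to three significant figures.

V = 4Q/(πD²) = 1.896 m/s; Re = 1.32×10^6; ε/D = 2.67×10^-5; f = 0.01167
h_f = f(L/D)V²/2g = 0.2681 m
Total head H = z + h_f = 37.5 + 0.2681 = 37.77 m
P_hyd = ρgQH = 721.0·9.81·0.144·37.77 = 38.47 kW
P_shaft = P_hyd/η = 38.47/0.75 = 51.29 kW

P_shaft ≈ 51.3 kW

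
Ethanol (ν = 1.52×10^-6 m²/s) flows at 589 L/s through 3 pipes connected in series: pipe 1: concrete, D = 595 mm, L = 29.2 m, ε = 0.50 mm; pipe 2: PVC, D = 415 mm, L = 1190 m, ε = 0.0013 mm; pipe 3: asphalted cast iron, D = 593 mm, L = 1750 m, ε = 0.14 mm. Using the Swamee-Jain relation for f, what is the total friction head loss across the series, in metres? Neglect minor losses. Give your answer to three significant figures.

H ≈ 42.2 m

Pipe 1: V = 2.118 m/s, Re = 8.29×10^5, ε/D = 8.40×10^-4, f = 0.01935, h_1 = f(L/D)V²/2g = 0.2171 m
Pipe 2: V = 4.354 m/s, Re = 1.19×10^6, ε/D = 3.13×10^-6, f = 0.01136, h_2 = f(L/D)V²/2g = 31.49 m
Pipe 3: V = 2.133 m/s, Re = 8.32×10^5, ε/D = 2.36×10^-4, f = 0.01530, h_3 = f(L/D)V²/2g = 10.47 m
Series → Q common, losses add: H = Σh = 42.18 m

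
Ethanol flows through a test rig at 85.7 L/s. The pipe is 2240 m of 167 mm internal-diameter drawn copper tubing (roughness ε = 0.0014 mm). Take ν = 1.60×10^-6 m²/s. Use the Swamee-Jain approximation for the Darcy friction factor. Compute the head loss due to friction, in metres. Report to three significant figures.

V = 4Q/(πD²) = 4·0.0857/(π·0.167²) = 3.913 m/s
Re = VD/ν = 3.913·0.167/1.60×10^-6 = 4.08×10^5 → turbulent
ε/D = 0.0014/167 = 8.38×10^-6
Swamee-Jain: f = 0.01370
h_f = f(L/D)V²/(2g) = 0.01370·(2240/0.167)·3.913²/(2·9.81) = 143.3 m

h_f ≈ 143 m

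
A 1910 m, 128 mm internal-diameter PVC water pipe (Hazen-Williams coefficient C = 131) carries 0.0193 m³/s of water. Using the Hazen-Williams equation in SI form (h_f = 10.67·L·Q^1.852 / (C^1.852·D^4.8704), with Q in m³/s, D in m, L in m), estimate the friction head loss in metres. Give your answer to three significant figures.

h_f = 10.67·1910·0.0193^1.852 / (131^1.852·0.128^4.8704) = 36.40 m

h_f ≈ 36.4 m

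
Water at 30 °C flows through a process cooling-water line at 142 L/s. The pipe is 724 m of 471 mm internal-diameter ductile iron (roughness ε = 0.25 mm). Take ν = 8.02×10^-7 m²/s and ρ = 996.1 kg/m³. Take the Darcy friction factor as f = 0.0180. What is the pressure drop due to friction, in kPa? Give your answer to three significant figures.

Δp ≈ 9.15 kPa

V = 4Q/(πD²) = 4·0.142/(π·0.471²) = 0.8150 m/s
h_f = f(L/D)V²/(2g) = 0.01800·(724/0.471)·0.8150²/(2·9.81) = 0.9367 m
Δp = ρg·h_f = 996.1·9.81·0.9367 = 9.153 kPa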